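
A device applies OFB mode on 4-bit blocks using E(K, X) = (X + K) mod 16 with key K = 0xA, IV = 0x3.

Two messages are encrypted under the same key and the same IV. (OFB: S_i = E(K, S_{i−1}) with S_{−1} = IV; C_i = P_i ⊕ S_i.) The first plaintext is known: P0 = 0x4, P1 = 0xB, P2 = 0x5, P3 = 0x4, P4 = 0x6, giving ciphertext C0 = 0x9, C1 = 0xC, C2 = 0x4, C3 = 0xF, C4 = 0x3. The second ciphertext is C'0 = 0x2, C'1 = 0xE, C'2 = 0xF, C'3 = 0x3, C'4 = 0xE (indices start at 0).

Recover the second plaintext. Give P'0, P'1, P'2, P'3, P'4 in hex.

P'0 = 0xF, P'1 = 0x9, P'2 = 0xE, P'3 = 0x8, P'4 = 0xB

In OFB with a reused IV, both messages share the same keystream S_i, so C_i ⊕ C'_i = P_i ⊕ P'_i and thus P'_i = P_i ⊕ C_i ⊕ C'_i.
P'0: 0x4 ⊕ 0x9 ⊕ 0x2 = 0xF.
P'1: 0xB ⊕ 0xC ⊕ 0xE = 0x9.
P'2: 0x5 ⊕ 0x4 ⊕ 0xF = 0xE.
P'3: 0x4 ⊕ 0xF ⊕ 0x3 = 0x8.
P'4: 0x6 ⊕ 0x3 ⊕ 0xE = 0xB.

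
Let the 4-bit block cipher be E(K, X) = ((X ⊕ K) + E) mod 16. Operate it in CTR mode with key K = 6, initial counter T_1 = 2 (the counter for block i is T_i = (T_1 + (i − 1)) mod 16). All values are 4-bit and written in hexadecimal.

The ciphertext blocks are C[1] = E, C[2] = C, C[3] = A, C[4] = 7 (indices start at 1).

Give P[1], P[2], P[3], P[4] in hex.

P[1] = C, P[2] = F, P[3] = A, P[4] = 6

CTR decryption: S_i = E(K, T_i) where T_i is the counter for block i; P_i = C_i ⊕ S_i.
P[1]: T = 2, S = E(K, T) = 2; E ⊕ 2 = C.
P[2]: T = 3, S = E(K, T) = 3; C ⊕ 3 = F.
P[3]: T = 4, S = E(K, T) = 0; A ⊕ 0 = A.
P[4]: T = 5, S = E(K, T) = 1; 7 ⊕ 1 = 6.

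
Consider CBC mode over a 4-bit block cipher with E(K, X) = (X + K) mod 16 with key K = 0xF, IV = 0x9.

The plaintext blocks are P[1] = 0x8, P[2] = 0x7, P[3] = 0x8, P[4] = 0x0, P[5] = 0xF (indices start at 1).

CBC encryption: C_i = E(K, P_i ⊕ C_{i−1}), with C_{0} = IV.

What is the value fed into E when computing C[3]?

C[1]: P[1] ⊕ 0x9 = 0x1; E(K, 0x1) = 0x0.
C[2]: P[2] ⊕ 0x0 = 0x7; E(K, 0x7) = 0x6.
C[3]: P[3] ⊕ 0x6 = 0xE; E(K, 0xE) = 0xD.
So the input to E for block [3] is 0xE.

0xE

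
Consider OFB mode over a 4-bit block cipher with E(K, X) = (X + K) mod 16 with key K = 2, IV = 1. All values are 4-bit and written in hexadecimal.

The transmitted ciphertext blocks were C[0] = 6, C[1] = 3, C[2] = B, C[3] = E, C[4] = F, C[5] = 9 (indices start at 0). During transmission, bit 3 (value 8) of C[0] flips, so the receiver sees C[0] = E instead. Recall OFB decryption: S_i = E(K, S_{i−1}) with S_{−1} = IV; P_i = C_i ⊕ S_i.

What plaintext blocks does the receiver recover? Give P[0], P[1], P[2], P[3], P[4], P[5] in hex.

P[0] = D, P[1] = 6, P[2] = C, P[3] = 7, P[4] = 4, P[5] = 4

Only C[0] changed, to E. In OFB, a change in C_i flips the same bit in P_i only; the keystream is unaffected. Decrypting the received ciphertext:
P[0]: S = E(K, 1) = 3; E ⊕ 3 = D.
P[1]: S = E(K, 3) = 5; 3 ⊕ 5 = 6.
P[2]: S = E(K, 5) = 7; B ⊕ 7 = C.
P[3]: S = E(K, 7) = 9; E ⊕ 9 = 7.
P[4]: S = E(K, 9) = B; F ⊕ B = 4.
P[5]: S = E(K, B) = D; 9 ⊕ D = 4.
Blocks that differ from the original plaintext: P[0].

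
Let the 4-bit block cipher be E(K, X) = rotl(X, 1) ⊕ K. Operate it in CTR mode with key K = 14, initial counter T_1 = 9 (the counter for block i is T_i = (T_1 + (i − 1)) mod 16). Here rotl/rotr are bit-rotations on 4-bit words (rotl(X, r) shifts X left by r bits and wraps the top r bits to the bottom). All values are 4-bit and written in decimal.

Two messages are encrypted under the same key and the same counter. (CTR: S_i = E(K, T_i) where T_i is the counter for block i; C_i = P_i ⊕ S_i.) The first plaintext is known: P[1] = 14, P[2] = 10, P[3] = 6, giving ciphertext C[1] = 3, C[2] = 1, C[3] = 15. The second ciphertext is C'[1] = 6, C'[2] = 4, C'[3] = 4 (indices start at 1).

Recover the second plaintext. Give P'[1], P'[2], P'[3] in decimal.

In CTR with a reused counter, both messages share the same keystream S_i, so C_i ⊕ C'_i = P_i ⊕ P'_i and thus P'_i = P_i ⊕ C_i ⊕ C'_i.
P'[1]: 14 ⊕ 3 ⊕ 6 = 11.
P'[2]: 10 ⊕ 1 ⊕ 4 = 15.
P'[3]: 6 ⊕ 15 ⊕ 4 = 13.

P'[1] = 11, P'[2] = 15, P'[3] = 13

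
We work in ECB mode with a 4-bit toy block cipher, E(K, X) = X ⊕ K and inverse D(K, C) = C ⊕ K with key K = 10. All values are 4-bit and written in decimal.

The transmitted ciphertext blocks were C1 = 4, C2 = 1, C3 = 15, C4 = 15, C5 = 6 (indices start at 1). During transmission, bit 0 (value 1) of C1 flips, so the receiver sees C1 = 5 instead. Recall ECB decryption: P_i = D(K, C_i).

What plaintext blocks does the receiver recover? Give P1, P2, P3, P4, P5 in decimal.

P1 = 15, P2 = 11, P3 = 5, P4 = 5, P5 = 12

Only C1 changed, to 5. In ECB, a change in C_i affects only P_i. Decrypting the received ciphertext:
P1: D(K, 5) = 15.
P2: D(K, 1) = 11.
P3: D(K, 15) = 5.
P4: D(K, 15) = 5.
P5: D(K, 6) = 12.
Blocks that differ from the original plaintext: P1.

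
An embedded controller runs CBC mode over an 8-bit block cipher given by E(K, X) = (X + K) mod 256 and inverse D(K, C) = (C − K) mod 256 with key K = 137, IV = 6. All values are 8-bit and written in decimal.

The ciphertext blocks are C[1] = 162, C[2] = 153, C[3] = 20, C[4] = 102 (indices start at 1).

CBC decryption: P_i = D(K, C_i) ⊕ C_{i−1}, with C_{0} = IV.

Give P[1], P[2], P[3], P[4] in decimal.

P[1] = 31, P[2] = 178, P[3] = 18, P[4] = 201

P[1]: D(K, 162) = 25; 25 ⊕ 6 = 31.
P[2]: D(K, 153) = 16; 16 ⊕ 162 = 178.
P[3]: D(K, 20) = 139; 139 ⊕ 153 = 18.
P[4]: D(K, 102) = 221; 221 ⊕ 20 = 201.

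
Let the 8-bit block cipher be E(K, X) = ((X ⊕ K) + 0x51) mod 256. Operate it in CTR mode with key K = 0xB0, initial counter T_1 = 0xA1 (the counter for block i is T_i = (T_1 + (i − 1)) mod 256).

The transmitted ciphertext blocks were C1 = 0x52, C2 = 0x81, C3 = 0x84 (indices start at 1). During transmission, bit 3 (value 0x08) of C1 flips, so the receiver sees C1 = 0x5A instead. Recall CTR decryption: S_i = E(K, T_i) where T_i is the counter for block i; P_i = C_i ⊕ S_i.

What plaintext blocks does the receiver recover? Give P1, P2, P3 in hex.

Only C1 changed, to 0x5A. In CTR, a change in C_i flips the same bit in P_i only; the keystream is unaffected. Decrypting the received ciphertext:
P1: T = 0xA1, S = E(K, T) = 0x62; 0x5A ⊕ 0x62 = 0x38.
P2: T = 0xA2, S = E(K, T) = 0x63; 0x81 ⊕ 0x63 = 0xE2.
P3: T = 0xA3, S = E(K, T) = 0x64; 0x84 ⊕ 0x64 = 0xE0.
Blocks that differ from the original plaintext: P1.

P1 = 0x38, P2 = 0xE2, P3 = 0xE0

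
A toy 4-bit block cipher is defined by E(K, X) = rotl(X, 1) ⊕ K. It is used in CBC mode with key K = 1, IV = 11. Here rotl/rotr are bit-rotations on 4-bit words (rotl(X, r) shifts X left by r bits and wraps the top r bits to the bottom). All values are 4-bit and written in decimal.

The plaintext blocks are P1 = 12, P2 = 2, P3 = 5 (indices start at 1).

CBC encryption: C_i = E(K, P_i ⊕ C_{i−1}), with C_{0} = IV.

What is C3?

C3 = 14

C1: P1 ⊕ 11 = 7; E(K, 7) = 15.
C2: P2 ⊕ 15 = 13; E(K, 13) = 10.
C3: P3 ⊕ 10 = 15; E(K, 15) = 14.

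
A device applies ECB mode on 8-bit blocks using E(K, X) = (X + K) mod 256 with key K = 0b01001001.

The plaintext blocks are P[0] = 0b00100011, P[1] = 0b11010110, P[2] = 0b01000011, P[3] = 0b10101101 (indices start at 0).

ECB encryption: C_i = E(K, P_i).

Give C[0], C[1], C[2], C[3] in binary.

C[0] = 0b01101100, C[1] = 0b00011111, C[2] = 0b10001100, C[3] = 0b11110110

C[0]: E(K, 0b00100011) = 0b01101100.
C[1]: E(K, 0b11010110) = 0b00011111.
C[2]: E(K, 0b01000011) = 0b10001100.
C[3]: E(K, 0b10101101) = 0b11110110.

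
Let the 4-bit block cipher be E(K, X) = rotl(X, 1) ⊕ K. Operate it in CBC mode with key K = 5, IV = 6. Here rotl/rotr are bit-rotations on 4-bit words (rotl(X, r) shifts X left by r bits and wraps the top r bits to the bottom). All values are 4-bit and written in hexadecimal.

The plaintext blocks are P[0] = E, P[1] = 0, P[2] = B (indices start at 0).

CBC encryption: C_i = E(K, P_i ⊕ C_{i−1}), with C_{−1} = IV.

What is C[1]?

C[1] = D

C[0]: P[0] ⊕ 6 = 8; E(K, 8) = 4.
C[1]: P[1] ⊕ 4 = 4; E(K, 4) = D.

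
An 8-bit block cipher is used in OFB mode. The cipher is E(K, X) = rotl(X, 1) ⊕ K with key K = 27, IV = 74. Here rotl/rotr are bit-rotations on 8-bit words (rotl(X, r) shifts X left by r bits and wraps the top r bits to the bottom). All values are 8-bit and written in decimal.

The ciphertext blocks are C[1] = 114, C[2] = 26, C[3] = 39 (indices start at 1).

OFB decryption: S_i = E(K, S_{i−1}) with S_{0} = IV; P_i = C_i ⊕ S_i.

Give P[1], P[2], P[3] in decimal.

P[1] = 253, P[2] = 30, P[3] = 52

P[1]: S = E(K, 74) = 143; 114 ⊕ 143 = 253.
P[2]: S = E(K, 143) = 4; 26 ⊕ 4 = 30.
P[3]: S = E(K, 4) = 19; 39 ⊕ 19 = 52.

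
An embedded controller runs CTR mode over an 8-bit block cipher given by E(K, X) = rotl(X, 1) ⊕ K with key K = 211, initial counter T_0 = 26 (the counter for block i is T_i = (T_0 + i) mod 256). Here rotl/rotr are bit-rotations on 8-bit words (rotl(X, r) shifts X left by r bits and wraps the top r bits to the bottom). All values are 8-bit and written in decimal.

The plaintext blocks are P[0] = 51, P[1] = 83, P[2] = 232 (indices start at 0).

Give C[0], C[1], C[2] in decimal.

CTR encryption: S_i = E(K, T_i) where T_i is the counter for block i; C_i = P_i ⊕ S_i.
C[0]: T = 26, S = E(K, T) = 231; 51 ⊕ 231 = 212.
C[1]: T = 27, S = E(K, T) = 229; 83 ⊕ 229 = 182.
C[2]: T = 28, S = E(K, T) = 235; 232 ⊕ 235 = 3.

C[0] = 212, C[1] = 182, C[2] = 3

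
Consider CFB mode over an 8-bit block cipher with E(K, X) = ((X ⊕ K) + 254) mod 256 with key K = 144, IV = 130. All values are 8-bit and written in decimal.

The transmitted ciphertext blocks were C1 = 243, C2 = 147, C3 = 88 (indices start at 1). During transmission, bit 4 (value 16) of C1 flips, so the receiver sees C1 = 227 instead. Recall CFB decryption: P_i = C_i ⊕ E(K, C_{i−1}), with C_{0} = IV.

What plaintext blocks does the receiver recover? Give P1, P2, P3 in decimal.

Only C1 changed, to 227. In CFB, a change in C_i flips the same bit in P_i and garbles P_{i+1}. Decrypting the received ciphertext:
P1: E(K, 130) = 16; 227 ⊕ 16 = 243.
P2: E(K, 227) = 113; 147 ⊕ 113 = 226.
P3: E(K, 147) = 1; 88 ⊕ 1 = 89.
Blocks that differ from the original plaintext: P1, P2.

P1 = 243, P2 = 226, P3 = 89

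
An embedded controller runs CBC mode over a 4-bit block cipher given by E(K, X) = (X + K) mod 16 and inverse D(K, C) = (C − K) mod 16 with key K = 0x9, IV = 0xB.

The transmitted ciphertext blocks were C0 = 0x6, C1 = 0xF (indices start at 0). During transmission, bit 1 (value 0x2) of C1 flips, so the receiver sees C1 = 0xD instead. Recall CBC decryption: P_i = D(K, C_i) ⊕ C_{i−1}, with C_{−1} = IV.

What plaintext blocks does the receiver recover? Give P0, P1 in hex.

Only C1 changed, to 0xD. In CBC, a change in C_i garbles P_i and flips the same bit in P_{i+1}. Decrypting the received ciphertext:
P0: D(K, 0x6) = 0xD; 0xD ⊕ 0xB = 0x6.
P1: D(K, 0xD) = 0x4; 0x4 ⊕ 0x6 = 0x2.
Blocks that differ from the original plaintext: P1.

P0 = 0x6, P1 = 0x2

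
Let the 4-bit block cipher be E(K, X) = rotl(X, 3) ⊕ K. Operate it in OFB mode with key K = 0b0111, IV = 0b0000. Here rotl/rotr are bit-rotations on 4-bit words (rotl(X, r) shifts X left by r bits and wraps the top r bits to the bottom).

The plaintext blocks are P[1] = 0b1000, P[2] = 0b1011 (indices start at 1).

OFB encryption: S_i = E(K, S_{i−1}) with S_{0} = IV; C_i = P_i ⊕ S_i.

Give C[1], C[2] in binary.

C[1]: S = E(K, 0b0000) = 0b0111; 0b1000 ⊕ 0b0111 = 0b1111.
C[2]: S = E(K, 0b0111) = 0b1100; 0b1011 ⊕ 0b1100 = 0b0111.

C[1] = 0b1111, C[2] = 0b0111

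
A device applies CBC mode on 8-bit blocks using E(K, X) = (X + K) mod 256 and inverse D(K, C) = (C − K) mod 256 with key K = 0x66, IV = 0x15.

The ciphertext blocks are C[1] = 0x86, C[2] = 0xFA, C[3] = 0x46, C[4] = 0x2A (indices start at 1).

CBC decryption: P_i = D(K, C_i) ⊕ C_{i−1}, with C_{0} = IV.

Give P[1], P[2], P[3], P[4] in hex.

P[1]: D(K, 0x86) = 0x20; 0x20 ⊕ 0x15 = 0x35.
P[2]: D(K, 0xFA) = 0x94; 0x94 ⊕ 0x86 = 0x12.
P[3]: D(K, 0x46) = 0xE0; 0xE0 ⊕ 0xFA = 0x1A.
P[4]: D(K, 0x2A) = 0xC4; 0xC4 ⊕ 0x46 = 0x82.

P[1] = 0x35, P[2] = 0x12, P[3] = 0x1A, P[4] = 0x82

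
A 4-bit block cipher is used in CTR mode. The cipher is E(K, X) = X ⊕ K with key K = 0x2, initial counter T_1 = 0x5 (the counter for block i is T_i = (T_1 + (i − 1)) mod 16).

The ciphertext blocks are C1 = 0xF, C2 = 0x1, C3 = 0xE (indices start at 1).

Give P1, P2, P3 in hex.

CTR decryption: S_i = E(K, T_i) where T_i is the counter for block i; P_i = C_i ⊕ S_i.
P1: T = 0x5, S = E(K, T) = 0x7; 0xF ⊕ 0x7 = 0x8.
P2: T = 0x6, S = E(K, T) = 0x4; 0x1 ⊕ 0x4 = 0x5.
P3: T = 0x7, S = E(K, T) = 0x5; 0xE ⊕ 0x5 = 0xB.

P1 = 0x8, P2 = 0x5, P3 = 0xB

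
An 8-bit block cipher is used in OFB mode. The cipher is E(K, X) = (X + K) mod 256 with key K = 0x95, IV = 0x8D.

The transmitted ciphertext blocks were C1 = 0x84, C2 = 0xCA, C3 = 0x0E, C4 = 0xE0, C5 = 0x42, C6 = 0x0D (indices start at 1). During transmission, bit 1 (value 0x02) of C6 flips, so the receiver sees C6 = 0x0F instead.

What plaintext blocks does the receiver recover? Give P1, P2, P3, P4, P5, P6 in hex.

OFB decryption: S_i = E(K, S_{i−1}) with S_{0} = IV; P_i = C_i ⊕ S_i.
Only C6 changed, to 0x0F. In OFB, a change in C_i flips the same bit in P_i only; the keystream is unaffected. Decrypting the received ciphertext:
P1: S = E(K, 0x8D) = 0x22; 0x84 ⊕ 0x22 = 0xA6.
P2: S = E(K, 0x22) = 0xB7; 0xCA ⊕ 0xB7 = 0x7D.
P3: S = E(K, 0xB7) = 0x4C; 0x0E ⊕ 0x4C = 0x42.
P4: S = E(K, 0x4C) = 0xE1; 0xE0 ⊕ 0xE1 = 0x01.
P5: S = E(K, 0xE1) = 0x76; 0x42 ⊕ 0x76 = 0x34.
P6: S = E(K, 0x76) = 0x0B; 0x0F ⊕ 0x0B = 0x04.
Blocks that differ from the original plaintext: P6.

P1 = 0xA6, P2 = 0x7D, P3 = 0x42, P4 = 0x01, P5 = 0x34, P6 = 0x04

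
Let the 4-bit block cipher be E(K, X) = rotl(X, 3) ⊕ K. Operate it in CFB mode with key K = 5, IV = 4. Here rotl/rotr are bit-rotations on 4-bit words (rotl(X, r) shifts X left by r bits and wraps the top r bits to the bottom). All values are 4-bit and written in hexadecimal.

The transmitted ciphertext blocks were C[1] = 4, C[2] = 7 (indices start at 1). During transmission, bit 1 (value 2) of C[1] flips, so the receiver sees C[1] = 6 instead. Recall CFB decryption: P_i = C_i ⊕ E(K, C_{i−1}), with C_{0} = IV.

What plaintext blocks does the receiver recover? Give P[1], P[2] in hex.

P[1] = 1, P[2] = 1

Only C[1] changed, to 6. In CFB, a change in C_i flips the same bit in P_i and garbles P_{i+1}. Decrypting the received ciphertext:
P[1]: E(K, 4) = 7; 6 ⊕ 7 = 1.
P[2]: E(K, 6) = 6; 7 ⊕ 6 = 1.
Blocks that differ from the original plaintext: P[1], P[2].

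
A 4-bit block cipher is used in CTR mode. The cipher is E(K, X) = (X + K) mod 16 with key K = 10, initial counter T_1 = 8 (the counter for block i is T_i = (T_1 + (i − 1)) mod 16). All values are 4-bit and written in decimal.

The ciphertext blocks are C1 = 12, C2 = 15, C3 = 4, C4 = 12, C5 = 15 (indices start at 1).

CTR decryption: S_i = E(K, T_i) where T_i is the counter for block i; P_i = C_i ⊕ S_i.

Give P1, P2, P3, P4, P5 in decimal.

P1: T = 8, S = E(K, T) = 2; 12 ⊕ 2 = 14.
P2: T = 9, S = E(K, T) = 3; 15 ⊕ 3 = 12.
P3: T = 10, S = E(K, T) = 4; 4 ⊕ 4 = 0.
P4: T = 11, S = E(K, T) = 5; 12 ⊕ 5 = 9.
P5: T = 12, S = E(K, T) = 6; 15 ⊕ 6 = 9.

P1 = 14, P2 = 12, P3 = 0, P4 = 9, P5 = 9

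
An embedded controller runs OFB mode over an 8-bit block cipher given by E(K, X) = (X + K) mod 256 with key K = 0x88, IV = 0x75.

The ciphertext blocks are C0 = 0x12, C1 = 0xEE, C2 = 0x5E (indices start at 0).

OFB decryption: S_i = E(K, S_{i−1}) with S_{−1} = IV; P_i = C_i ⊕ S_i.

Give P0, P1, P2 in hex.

P0 = 0xEF, P1 = 0x6B, P2 = 0x53

P0: S = E(K, 0x75) = 0xFD; 0x12 ⊕ 0xFD = 0xEF.
P1: S = E(K, 0xFD) = 0x85; 0xEE ⊕ 0x85 = 0x6B.
P2: S = E(K, 0x85) = 0x0D; 0x5E ⊕ 0x0D = 0x53.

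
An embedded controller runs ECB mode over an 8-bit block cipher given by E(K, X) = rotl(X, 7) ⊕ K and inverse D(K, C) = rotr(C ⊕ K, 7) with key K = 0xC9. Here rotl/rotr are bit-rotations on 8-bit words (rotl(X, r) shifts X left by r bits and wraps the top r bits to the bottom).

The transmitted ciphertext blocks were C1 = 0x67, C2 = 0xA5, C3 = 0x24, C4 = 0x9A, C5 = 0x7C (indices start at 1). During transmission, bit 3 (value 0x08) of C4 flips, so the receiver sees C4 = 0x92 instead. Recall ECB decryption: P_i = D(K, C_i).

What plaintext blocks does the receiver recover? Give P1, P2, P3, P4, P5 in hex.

P1 = 0x5D, P2 = 0xD8, P3 = 0xDB, P4 = 0xB6, P5 = 0x6B

Only C4 changed, to 0x92. In ECB, a change in C_i affects only P_i. Decrypting the received ciphertext:
P1: D(K, 0x67) = 0x5D.
P2: D(K, 0xA5) = 0xD8.
P3: D(K, 0x24) = 0xDB.
P4: D(K, 0x92) = 0xB6.
P5: D(K, 0x7C) = 0x6B.
Blocks that differ from the original plaintext: P4.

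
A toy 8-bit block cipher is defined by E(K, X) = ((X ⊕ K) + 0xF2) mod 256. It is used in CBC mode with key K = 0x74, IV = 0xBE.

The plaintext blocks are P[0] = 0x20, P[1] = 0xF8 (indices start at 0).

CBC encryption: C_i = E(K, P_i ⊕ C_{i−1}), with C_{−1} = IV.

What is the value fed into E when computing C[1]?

0x24

C[0]: P[0] ⊕ 0xBE = 0x9E; E(K, 0x9E) = 0xDC.
C[1]: P[1] ⊕ 0xDC = 0x24; E(K, 0x24) = 0x42.
So the input to E for block [1] is 0x24.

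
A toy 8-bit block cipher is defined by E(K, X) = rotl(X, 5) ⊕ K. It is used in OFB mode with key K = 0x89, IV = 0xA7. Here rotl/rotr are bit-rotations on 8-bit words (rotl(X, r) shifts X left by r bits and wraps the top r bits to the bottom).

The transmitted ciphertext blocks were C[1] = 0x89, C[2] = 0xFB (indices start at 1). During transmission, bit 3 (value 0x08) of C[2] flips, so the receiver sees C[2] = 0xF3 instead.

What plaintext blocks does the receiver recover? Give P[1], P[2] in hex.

P[1] = 0xF4, P[2] = 0xD5

OFB decryption: S_i = E(K, S_{i−1}) with S_{0} = IV; P_i = C_i ⊕ S_i.
Only C[2] changed, to 0xF3. In OFB, a change in C_i flips the same bit in P_i only; the keystream is unaffected. Decrypting the received ciphertext:
P[1]: S = E(K, 0xA7) = 0x7D; 0x89 ⊕ 0x7D = 0xF4.
P[2]: S = E(K, 0x7D) = 0x26; 0xF3 ⊕ 0x26 = 0xD5.
Blocks that differ from the original plaintext: P[2].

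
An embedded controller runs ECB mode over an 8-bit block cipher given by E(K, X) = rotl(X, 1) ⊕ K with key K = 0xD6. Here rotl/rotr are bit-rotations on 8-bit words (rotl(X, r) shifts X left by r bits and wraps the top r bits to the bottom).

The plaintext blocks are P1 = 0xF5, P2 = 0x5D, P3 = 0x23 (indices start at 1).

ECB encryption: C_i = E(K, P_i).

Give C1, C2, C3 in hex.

C1 = 0x3D, C2 = 0x6C, C3 = 0x90

C1: E(K, 0xF5) = 0x3D.
C2: E(K, 0x5D) = 0x6C.
C3: E(K, 0x23) = 0x90.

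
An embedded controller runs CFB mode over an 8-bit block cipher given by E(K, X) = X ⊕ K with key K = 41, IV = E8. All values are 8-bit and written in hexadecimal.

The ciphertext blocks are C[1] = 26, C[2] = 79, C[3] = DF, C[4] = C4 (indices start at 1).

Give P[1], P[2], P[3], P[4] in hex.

P[1] = 8F, P[2] = 1E, P[3] = E7, P[4] = 5A

CFB decryption: P_i = C_i ⊕ E(K, C_{i−1}), with C_{0} = IV.
P[1]: E(K, E8) = A9; 26 ⊕ A9 = 8F.
P[2]: E(K, 26) = 67; 79 ⊕ 67 = 1E.
P[3]: E(K, 79) = 38; DF ⊕ 38 = E7.
P[4]: E(K, DF) = 9E; C4 ⊕ 9E = 5A.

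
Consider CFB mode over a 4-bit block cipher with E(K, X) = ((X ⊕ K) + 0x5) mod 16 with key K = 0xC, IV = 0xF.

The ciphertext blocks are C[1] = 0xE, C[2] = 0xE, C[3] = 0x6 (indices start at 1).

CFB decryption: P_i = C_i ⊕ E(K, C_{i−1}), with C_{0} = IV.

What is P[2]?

P[2]: E(K, 0xE) = 0x7; 0xE ⊕ 0x7 = 0x9.

P[2] = 0x9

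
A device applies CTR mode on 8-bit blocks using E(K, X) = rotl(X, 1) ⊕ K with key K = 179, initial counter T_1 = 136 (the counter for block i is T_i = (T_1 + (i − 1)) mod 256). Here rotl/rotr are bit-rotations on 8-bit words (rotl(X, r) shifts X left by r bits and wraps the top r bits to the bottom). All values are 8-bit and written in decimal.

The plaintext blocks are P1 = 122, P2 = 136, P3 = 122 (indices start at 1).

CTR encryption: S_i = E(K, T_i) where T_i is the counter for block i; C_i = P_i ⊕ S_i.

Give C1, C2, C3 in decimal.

C1: T = 136, S = E(K, T) = 162; 122 ⊕ 162 = 216.
C2: T = 137, S = E(K, T) = 160; 136 ⊕ 160 = 40.
C3: T = 138, S = E(K, T) = 166; 122 ⊕ 166 = 220.

C1 = 216, C2 = 40, C3 = 220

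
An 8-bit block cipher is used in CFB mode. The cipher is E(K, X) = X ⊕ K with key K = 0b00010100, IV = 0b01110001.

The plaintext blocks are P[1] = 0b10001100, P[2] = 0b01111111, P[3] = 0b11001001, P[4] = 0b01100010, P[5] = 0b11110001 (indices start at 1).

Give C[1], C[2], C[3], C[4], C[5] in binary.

CFB encryption: C_i = P_i ⊕ E(K, C_{i−1}), with C_{0} = IV.
C[1]: E(K, 0b01110001) = 0b01100101; 0b10001100 ⊕ 0b01100101 = 0b11101001.
C[2]: E(K, 0b11101001) = 0b11111101; 0b01111111 ⊕ 0b11111101 = 0b10000010.
C[3]: E(K, 0b10000010) = 0b10010110; 0b11001001 ⊕ 0b10010110 = 0b01011111.
C[4]: E(K, 0b01011111) = 0b01001011; 0b01100010 ⊕ 0b01001011 = 0b00101001.
C[5]: E(K, 0b00101001) = 0b00111101; 0b11110001 ⊕ 0b00111101 = 0b11001100.

C[1] = 0b11101001, C[2] = 0b10000010, C[3] = 0b01011111, C[4] = 0b00101001, C[5] = 0b11001100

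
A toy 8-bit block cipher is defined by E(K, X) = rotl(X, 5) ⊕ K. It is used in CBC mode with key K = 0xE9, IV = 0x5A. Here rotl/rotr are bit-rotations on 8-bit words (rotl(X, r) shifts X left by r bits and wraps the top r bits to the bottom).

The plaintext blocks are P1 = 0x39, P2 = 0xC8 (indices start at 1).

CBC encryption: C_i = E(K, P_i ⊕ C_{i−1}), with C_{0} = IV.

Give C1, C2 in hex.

C1 = 0x85, C2 = 0x40

C1: P1 ⊕ 0x5A = 0x63; E(K, 0x63) = 0x85.
C2: P2 ⊕ 0x85 = 0x4D; E(K, 0x4D) = 0x40.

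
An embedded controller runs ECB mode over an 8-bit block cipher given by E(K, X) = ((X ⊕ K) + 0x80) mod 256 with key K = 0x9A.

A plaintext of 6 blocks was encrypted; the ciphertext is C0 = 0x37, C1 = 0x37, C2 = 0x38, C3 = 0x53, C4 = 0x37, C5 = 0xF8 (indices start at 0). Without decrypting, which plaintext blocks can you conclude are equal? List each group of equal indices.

P0 = P1 = P4

ECB encrypts each block independently with the same key, so equal ciphertext blocks imply equal plaintext blocks.
C0 = C1 = C4 = 0x37, so P0 = P1 = P4.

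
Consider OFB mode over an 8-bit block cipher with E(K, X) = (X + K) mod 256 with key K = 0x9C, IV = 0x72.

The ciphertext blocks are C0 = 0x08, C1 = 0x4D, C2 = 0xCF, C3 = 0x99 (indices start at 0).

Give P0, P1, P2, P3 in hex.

OFB decryption: S_i = E(K, S_{i−1}) with S_{−1} = IV; P_i = C_i ⊕ S_i.
P0: S = E(K, 0x72) = 0x0E; 0x08 ⊕ 0x0E = 0x06.
P1: S = E(K, 0x0E) = 0xAA; 0x4D ⊕ 0xAA = 0xE7.
P2: S = E(K, 0xAA) = 0x46; 0xCF ⊕ 0x46 = 0x89.
P3: S = E(K, 0x46) = 0xE2; 0x99 ⊕ 0xE2 = 0x7B.

P0 = 0x06, P1 = 0xE7, P2 = 0x89, P3 = 0x7B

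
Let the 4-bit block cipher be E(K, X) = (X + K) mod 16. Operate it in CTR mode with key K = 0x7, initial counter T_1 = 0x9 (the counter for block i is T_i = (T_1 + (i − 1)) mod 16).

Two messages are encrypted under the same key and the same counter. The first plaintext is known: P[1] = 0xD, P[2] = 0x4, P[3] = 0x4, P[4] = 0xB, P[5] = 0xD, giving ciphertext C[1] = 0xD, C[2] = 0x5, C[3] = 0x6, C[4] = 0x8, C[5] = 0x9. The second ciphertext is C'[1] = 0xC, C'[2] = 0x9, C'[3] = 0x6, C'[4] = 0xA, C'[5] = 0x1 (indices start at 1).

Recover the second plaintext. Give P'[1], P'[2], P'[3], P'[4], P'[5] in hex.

P'[1] = 0xC, P'[2] = 0x8, P'[3] = 0x4, P'[4] = 0x9, P'[5] = 0x5

In CTR with a reused counter, both messages share the same keystream S_i, so C_i ⊕ C'_i = P_i ⊕ P'_i and thus P'_i = P_i ⊕ C_i ⊕ C'_i.
P'[1]: 0xD ⊕ 0xD ⊕ 0xC = 0xC.
P'[2]: 0x4 ⊕ 0x5 ⊕ 0x9 = 0x8.
P'[3]: 0x4 ⊕ 0x6 ⊕ 0x6 = 0x4.
P'[4]: 0xB ⊕ 0x8 ⊕ 0xA = 0x9.
P'[5]: 0xD ⊕ 0x9 ⊕ 0x1 = 0x5.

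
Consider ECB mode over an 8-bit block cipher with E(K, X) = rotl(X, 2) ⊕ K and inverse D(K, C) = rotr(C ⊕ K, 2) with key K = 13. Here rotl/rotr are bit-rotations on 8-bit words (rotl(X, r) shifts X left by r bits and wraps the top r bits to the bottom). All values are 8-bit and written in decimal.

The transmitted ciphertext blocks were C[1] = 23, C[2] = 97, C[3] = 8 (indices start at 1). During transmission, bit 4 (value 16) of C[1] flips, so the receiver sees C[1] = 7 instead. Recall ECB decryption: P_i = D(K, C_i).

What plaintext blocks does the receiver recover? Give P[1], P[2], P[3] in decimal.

P[1] = 130, P[2] = 27, P[3] = 65

Only C[1] changed, to 7. In ECB, a change in C_i affects only P_i. Decrypting the received ciphertext:
P[1]: D(K, 7) = 130.
P[2]: D(K, 97) = 27.
P[3]: D(K, 8) = 65.
Blocks that differ from the original plaintext: P[1].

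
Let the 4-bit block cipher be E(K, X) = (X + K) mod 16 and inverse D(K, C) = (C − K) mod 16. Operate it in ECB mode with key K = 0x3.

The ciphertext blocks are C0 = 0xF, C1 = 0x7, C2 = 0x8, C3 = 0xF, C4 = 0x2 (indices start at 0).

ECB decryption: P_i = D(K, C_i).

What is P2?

P2 = 0x5

P2: D(K, 0x8) = 0x5.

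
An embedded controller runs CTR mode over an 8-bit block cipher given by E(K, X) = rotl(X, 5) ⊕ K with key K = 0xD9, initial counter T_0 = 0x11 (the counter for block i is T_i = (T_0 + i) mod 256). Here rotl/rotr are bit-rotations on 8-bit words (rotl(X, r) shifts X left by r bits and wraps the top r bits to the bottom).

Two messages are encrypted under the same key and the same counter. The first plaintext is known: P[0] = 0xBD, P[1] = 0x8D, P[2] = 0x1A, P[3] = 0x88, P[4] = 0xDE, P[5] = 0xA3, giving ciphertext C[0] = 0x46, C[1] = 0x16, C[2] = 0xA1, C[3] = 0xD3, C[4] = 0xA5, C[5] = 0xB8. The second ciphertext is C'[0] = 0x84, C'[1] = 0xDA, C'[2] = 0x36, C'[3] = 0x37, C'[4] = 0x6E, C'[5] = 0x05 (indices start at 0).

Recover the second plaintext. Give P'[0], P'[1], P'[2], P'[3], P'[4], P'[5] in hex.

P'[0] = 0x7F, P'[1] = 0x41, P'[2] = 0x8D, P'[3] = 0x6C, P'[4] = 0x15, P'[5] = 0x1E

In CTR with a reused counter, both messages share the same keystream S_i, so C_i ⊕ C'_i = P_i ⊕ P'_i and thus P'_i = P_i ⊕ C_i ⊕ C'_i.
P'[0]: 0xBD ⊕ 0x46 ⊕ 0x84 = 0x7F.
P'[1]: 0x8D ⊕ 0x16 ⊕ 0xDA = 0x41.
P'[2]: 0x1A ⊕ 0xA1 ⊕ 0x36 = 0x8D.
P'[3]: 0x88 ⊕ 0xD3 ⊕ 0x37 = 0x6C.
P'[4]: 0xDE ⊕ 0xA5 ⊕ 0x6E = 0x15.
P'[5]: 0xA3 ⊕ 0xB8 ⊕ 0x05 = 0x1E.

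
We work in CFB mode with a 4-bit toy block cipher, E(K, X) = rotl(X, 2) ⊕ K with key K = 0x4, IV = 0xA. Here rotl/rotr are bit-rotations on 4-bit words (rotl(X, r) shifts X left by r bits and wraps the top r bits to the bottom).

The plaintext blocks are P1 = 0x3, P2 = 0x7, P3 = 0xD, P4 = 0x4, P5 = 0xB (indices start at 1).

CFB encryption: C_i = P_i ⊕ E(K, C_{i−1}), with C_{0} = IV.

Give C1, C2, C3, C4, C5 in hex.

C1: E(K, 0xA) = 0xE; 0x3 ⊕ 0xE = 0xD.
C2: E(K, 0xD) = 0x3; 0x7 ⊕ 0x3 = 0x4.
C3: E(K, 0x4) = 0x5; 0xD ⊕ 0x5 = 0x8.
C4: E(K, 0x8) = 0x6; 0x4 ⊕ 0x6 = 0x2.
C5: E(K, 0x2) = 0xC; 0xB ⊕ 0xC = 0x7.

C1 = 0xD, C2 = 0x4, C3 = 0x8, C4 = 0x2, C5 = 0x7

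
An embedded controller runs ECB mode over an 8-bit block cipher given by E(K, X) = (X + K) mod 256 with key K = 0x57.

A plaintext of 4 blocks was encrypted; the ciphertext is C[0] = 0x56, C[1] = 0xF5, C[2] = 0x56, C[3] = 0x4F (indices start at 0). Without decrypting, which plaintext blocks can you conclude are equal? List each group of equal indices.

P[0] = P[2]

ECB encrypts each block independently with the same key, so equal ciphertext blocks imply equal plaintext blocks.
C[0] = C[2] = 0x56, so P[0] = P[2].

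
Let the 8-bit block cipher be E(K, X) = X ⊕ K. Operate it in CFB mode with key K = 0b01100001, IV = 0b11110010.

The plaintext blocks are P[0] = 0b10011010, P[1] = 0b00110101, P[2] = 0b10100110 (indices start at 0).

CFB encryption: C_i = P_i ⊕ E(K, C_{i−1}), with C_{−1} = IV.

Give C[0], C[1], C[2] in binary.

C[0]: E(K, 0b11110010) = 0b10010011; 0b10011010 ⊕ 0b10010011 = 0b00001001.
C[1]: E(K, 0b00001001) = 0b01101000; 0b00110101 ⊕ 0b01101000 = 0b01011101.
C[2]: E(K, 0b01011101) = 0b00111100; 0b10100110 ⊕ 0b00111100 = 0b10011010.

C[0] = 0b00001001, C[1] = 0b01011101, C[2] = 0b10011010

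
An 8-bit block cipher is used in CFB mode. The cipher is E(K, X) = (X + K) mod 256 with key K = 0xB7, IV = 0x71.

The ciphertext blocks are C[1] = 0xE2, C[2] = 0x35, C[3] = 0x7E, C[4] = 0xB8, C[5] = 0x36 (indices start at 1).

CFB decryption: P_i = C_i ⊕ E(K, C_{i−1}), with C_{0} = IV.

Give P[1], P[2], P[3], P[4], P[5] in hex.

P[1]: E(K, 0x71) = 0x28; 0xE2 ⊕ 0x28 = 0xCA.
P[2]: E(K, 0xE2) = 0x99; 0x35 ⊕ 0x99 = 0xAC.
P[3]: E(K, 0x35) = 0xEC; 0x7E ⊕ 0xEC = 0x92.
P[4]: E(K, 0x7E) = 0x35; 0xB8 ⊕ 0x35 = 0x8D.
P[5]: E(K, 0xB8) = 0x6F; 0x36 ⊕ 0x6F = 0x59.

P[1] = 0xCA, P[2] = 0xAC, P[3] = 0x92, P[4] = 0x8D, P[5] = 0x59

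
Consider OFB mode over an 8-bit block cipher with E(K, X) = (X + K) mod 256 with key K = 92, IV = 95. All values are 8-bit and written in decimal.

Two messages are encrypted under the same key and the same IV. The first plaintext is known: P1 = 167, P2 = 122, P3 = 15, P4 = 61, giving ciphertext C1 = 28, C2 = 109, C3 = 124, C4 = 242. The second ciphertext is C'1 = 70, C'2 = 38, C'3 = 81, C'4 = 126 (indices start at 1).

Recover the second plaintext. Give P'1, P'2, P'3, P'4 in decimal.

P'1 = 253, P'2 = 49, P'3 = 34, P'4 = 177

In OFB with a reused IV, both messages share the same keystream S_i, so C_i ⊕ C'_i = P_i ⊕ P'_i and thus P'_i = P_i ⊕ C_i ⊕ C'_i.
P'1: 167 ⊕ 28 ⊕ 70 = 253.
P'2: 122 ⊕ 109 ⊕ 38 = 49.
P'3: 15 ⊕ 124 ⊕ 81 = 34.
P'4: 61 ⊕ 242 ⊕ 126 = 177.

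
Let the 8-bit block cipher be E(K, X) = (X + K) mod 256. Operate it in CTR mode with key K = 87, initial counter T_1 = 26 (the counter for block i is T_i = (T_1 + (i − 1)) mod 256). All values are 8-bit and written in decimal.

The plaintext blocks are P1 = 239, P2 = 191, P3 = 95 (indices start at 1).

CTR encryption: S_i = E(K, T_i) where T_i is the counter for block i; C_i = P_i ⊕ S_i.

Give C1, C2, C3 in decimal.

C1 = 158, C2 = 205, C3 = 44

C1: T = 26, S = E(K, T) = 113; 239 ⊕ 113 = 158.
C2: T = 27, S = E(K, T) = 114; 191 ⊕ 114 = 205.
C3: T = 28, S = E(K, T) = 115; 95 ⊕ 115 = 44.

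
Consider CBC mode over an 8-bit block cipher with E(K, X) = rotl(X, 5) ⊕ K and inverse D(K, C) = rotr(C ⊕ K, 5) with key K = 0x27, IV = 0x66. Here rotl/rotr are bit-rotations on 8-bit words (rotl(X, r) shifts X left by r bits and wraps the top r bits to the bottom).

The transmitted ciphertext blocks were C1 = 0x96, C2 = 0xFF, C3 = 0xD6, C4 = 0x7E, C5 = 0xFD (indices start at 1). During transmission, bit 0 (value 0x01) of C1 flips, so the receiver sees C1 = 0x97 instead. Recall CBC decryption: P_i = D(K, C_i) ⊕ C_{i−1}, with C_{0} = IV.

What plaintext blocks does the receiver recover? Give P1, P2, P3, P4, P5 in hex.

Only C1 changed, to 0x97. In CBC, a change in C_i garbles P_i and flips the same bit in P_{i+1}. Decrypting the received ciphertext:
P1: D(K, 0x97) = 0x85; 0x85 ⊕ 0x66 = 0xE3.
P2: D(K, 0xFF) = 0xC6; 0xC6 ⊕ 0x97 = 0x51.
P3: D(K, 0xD6) = 0x8F; 0x8F ⊕ 0xFF = 0x70.
P4: D(K, 0x7E) = 0xCA; 0xCA ⊕ 0xD6 = 0x1C.
P5: D(K, 0xFD) = 0xD6; 0xD6 ⊕ 0x7E = 0xA8.
Blocks that differ from the original plaintext: P1, P2.

P1 = 0xE3, P2 = 0x51, P3 = 0x70, P4 = 0x1C, P5 = 0xA8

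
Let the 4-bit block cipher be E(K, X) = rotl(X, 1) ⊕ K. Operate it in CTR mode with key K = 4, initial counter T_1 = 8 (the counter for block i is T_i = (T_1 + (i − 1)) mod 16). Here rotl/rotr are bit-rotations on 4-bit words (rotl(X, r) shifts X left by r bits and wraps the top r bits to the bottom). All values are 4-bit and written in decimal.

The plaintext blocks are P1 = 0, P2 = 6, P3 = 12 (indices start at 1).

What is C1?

C1 = 5

CTR encryption: S_i = E(K, T_i) where T_i is the counter for block i; C_i = P_i ⊕ S_i.
C1: T = 8, S = E(K, T) = 5; 0 ⊕ 5 = 5.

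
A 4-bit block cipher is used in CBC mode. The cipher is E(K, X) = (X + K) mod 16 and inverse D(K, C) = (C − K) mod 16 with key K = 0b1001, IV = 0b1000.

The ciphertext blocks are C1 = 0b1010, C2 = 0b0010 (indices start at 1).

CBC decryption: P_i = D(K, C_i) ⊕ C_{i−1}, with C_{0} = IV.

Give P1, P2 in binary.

P1: D(K, 0b1010) = 0b0001; 0b0001 ⊕ 0b1000 = 0b1001.
P2: D(K, 0b0010) = 0b1001; 0b1001 ⊕ 0b1010 = 0b0011.

P1 = 0b1001, P2 = 0b0011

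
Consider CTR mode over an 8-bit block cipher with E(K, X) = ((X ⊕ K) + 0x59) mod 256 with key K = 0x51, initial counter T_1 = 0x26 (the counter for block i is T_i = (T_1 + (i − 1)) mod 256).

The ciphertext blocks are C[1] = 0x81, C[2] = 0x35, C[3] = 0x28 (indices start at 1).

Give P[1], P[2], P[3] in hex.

CTR decryption: S_i = E(K, T_i) where T_i is the counter for block i; P_i = C_i ⊕ S_i.
P[1]: T = 0x26, S = E(K, T) = 0xD0; 0x81 ⊕ 0xD0 = 0x51.
P[2]: T = 0x27, S = E(K, T) = 0xCF; 0x35 ⊕ 0xCF = 0xFA.
P[3]: T = 0x28, S = E(K, T) = 0xD2; 0x28 ⊕ 0xD2 = 0xFA.

P[1] = 0x51, P[2] = 0xFA, P[3] = 0xFA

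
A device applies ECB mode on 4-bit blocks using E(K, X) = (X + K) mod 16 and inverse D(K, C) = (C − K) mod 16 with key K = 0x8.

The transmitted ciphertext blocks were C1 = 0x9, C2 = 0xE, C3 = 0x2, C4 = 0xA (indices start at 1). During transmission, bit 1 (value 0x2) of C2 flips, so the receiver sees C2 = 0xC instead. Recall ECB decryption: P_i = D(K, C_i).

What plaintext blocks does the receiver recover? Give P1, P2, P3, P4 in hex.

P1 = 0x1, P2 = 0x4, P3 = 0xA, P4 = 0x2

Only C2 changed, to 0xC. In ECB, a change in C_i affects only P_i. Decrypting the received ciphertext:
P1: D(K, 0x9) = 0x1.
P2: D(K, 0xC) = 0x4.
P3: D(K, 0x2) = 0xA.
P4: D(K, 0xA) = 0x2.
Blocks that differ from the original plaintext: P2.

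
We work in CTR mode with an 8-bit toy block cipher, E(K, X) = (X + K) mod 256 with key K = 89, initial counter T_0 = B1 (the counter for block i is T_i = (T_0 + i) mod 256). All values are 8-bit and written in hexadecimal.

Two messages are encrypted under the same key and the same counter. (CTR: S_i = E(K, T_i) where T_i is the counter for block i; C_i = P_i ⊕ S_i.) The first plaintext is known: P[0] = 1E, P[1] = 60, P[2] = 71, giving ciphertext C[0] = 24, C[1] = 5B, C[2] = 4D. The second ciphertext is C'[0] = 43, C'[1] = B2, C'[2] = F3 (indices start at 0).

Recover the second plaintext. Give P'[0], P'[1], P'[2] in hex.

P'[0] = 79, P'[1] = 89, P'[2] = CF

In CTR with a reused counter, both messages share the same keystream S_i, so C_i ⊕ C'_i = P_i ⊕ P'_i and thus P'_i = P_i ⊕ C_i ⊕ C'_i.
P'[0]: 1E ⊕ 24 ⊕ 43 = 79.
P'[1]: 60 ⊕ 5B ⊕ B2 = 89.
P'[2]: 71 ⊕ 4D ⊕ F3 = CF.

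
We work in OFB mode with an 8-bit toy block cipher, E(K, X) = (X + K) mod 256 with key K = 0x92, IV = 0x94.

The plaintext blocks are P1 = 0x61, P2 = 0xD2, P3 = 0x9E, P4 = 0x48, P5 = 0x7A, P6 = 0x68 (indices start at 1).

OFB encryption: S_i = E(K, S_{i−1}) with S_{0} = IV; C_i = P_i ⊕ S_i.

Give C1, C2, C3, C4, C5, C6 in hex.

C1 = 0x47, C2 = 0x6A, C3 = 0xD4, C4 = 0x94, C5 = 0x14, C6 = 0x68

C1: S = E(K, 0x94) = 0x26; 0x61 ⊕ 0x26 = 0x47.
C2: S = E(K, 0x26) = 0xB8; 0xD2 ⊕ 0xB8 = 0x6A.
C3: S = E(K, 0xB8) = 0x4A; 0x9E ⊕ 0x4A = 0xD4.
C4: S = E(K, 0x4A) = 0xDC; 0x48 ⊕ 0xDC = 0x94.
C5: S = E(K, 0xDC) = 0x6E; 0x7A ⊕ 0x6E = 0x14.
C6: S = E(K, 0x6E) = 0x00; 0x68 ⊕ 0x00 = 0x68.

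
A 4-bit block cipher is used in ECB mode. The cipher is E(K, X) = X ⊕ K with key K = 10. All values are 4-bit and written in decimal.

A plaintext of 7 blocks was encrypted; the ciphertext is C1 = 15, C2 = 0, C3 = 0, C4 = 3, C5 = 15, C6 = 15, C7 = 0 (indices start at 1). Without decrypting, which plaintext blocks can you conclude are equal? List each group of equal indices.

ECB encrypts each block independently with the same key, so equal ciphertext blocks imply equal plaintext blocks.
C1 = C5 = C6 = 15, so P1 = P5 = P6.
C2 = C3 = C7 = 0, so P2 = P3 = P7.

P1 = P5 = P6; P2 = P3 = P7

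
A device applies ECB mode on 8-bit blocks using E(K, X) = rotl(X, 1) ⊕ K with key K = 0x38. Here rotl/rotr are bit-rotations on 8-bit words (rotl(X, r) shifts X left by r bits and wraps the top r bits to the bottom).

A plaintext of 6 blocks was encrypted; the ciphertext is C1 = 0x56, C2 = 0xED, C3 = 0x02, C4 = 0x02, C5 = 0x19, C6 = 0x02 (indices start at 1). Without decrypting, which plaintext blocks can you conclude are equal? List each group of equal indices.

ECB encrypts each block independently with the same key, so equal ciphertext blocks imply equal plaintext blocks.
C3 = C4 = C6 = 0x02, so P3 = P4 = P6.

P3 = P4 = P6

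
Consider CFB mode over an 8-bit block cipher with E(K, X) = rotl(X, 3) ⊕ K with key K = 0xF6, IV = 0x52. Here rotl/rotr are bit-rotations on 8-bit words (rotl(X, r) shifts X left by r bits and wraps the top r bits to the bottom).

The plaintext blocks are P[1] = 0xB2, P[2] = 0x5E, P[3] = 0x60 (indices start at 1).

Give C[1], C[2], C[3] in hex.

CFB encryption: C_i = P_i ⊕ E(K, C_{i−1}), with C_{0} = IV.
C[1]: E(K, 0x52) = 0x64; 0xB2 ⊕ 0x64 = 0xD6.
C[2]: E(K, 0xD6) = 0x40; 0x5E ⊕ 0x40 = 0x1E.
C[3]: E(K, 0x1E) = 0x06; 0x60 ⊕ 0x06 = 0x66.

C[1] = 0xD6, C[2] = 0x1E, C[3] = 0x66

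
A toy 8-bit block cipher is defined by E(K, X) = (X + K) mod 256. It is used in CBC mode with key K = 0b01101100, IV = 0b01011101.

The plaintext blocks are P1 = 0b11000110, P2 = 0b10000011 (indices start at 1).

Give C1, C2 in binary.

C1 = 0b00000111, C2 = 0b11110000

CBC encryption: C_i = E(K, P_i ⊕ C_{i−1}), with C_{0} = IV.
C1: P1 ⊕ 0b01011101 = 0b10011011; E(K, 0b10011011) = 0b00000111.
C2: P2 ⊕ 0b00000111 = 0b10000100; E(K, 0b10000100) = 0b11110000.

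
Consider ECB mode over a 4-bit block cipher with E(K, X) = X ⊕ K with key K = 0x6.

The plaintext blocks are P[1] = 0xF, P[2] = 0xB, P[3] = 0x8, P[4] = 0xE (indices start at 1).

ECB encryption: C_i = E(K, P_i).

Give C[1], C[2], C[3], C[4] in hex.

C[1] = 0x9, C[2] = 0xD, C[3] = 0xE, C[4] = 0x8

C[1]: E(K, 0xF) = 0x9.
C[2]: E(K, 0xB) = 0xD.
C[3]: E(K, 0x8) = 0xE.
C[4]: E(K, 0xE) = 0x8.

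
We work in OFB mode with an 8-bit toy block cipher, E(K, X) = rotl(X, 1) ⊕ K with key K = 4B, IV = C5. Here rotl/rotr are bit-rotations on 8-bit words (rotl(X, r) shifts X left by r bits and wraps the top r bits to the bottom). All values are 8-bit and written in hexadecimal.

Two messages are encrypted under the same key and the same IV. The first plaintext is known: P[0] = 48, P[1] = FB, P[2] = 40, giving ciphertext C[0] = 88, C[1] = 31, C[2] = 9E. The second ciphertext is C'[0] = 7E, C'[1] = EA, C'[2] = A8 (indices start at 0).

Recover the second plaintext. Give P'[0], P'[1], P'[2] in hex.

P'[0] = BE, P'[1] = 20, P'[2] = 76

In OFB with a reused IV, both messages share the same keystream S_i, so C_i ⊕ C'_i = P_i ⊕ P'_i and thus P'_i = P_i ⊕ C_i ⊕ C'_i.
P'[0]: 48 ⊕ 88 ⊕ 7E = BE.
P'[1]: FB ⊕ 31 ⊕ EA = 20.
P'[2]: 40 ⊕ 9E ⊕ A8 = 76.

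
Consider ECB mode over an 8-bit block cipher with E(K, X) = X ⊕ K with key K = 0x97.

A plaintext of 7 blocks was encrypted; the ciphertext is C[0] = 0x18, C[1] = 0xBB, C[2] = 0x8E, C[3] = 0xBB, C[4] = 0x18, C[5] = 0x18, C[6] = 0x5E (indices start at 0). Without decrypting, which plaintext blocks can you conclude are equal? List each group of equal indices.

ECB encrypts each block independently with the same key, so equal ciphertext blocks imply equal plaintext blocks.
C[0] = C[4] = C[5] = 0x18, so P[0] = P[4] = P[5].
C[1] = C[3] = 0xBB, so P[1] = P[3].

P[0] = P[4] = P[5]; P[1] = P[3]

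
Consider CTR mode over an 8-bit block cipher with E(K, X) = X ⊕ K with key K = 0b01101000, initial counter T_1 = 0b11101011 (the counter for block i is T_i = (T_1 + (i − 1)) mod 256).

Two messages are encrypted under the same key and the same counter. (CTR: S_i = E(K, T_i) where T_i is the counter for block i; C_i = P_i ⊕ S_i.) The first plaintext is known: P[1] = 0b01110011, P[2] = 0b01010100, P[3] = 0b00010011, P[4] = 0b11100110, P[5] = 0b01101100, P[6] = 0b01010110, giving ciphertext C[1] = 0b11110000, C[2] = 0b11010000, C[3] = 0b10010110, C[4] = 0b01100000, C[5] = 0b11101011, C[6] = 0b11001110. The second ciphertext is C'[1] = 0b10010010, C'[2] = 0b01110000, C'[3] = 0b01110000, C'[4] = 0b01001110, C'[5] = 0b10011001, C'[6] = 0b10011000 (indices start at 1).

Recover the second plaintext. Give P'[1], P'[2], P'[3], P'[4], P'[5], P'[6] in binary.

P'[1] = 0b00010001, P'[2] = 0b11110100, P'[3] = 0b11110101, P'[4] = 0b11001000, P'[5] = 0b00011110, P'[6] = 0b00000000

In CTR with a reused counter, both messages share the same keystream S_i, so C_i ⊕ C'_i = P_i ⊕ P'_i and thus P'_i = P_i ⊕ C_i ⊕ C'_i.
P'[1]: 0b01110011 ⊕ 0b11110000 ⊕ 0b10010010 = 0b00010001.
P'[2]: 0b01010100 ⊕ 0b11010000 ⊕ 0b01110000 = 0b11110100.
P'[3]: 0b00010011 ⊕ 0b10010110 ⊕ 0b01110000 = 0b11110101.
P'[4]: 0b11100110 ⊕ 0b01100000 ⊕ 0b01001110 = 0b11001000.
P'[5]: 0b01101100 ⊕ 0b11101011 ⊕ 0b10011001 = 0b00011110.
P'[6]: 0b01010110 ⊕ 0b11001110 ⊕ 0b10011000 = 0b00000000.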